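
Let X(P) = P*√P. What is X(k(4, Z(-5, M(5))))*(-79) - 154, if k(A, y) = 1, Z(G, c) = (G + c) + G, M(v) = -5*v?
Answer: -233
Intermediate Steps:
Z(G, c) = c + 2*G
X(P) = P^(3/2)
X(k(4, Z(-5, M(5))))*(-79) - 154 = 1^(3/2)*(-79) - 154 = 1*(-79) - 154 = -79 - 154 = -233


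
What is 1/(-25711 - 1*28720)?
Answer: -1/54431 ≈ -1.8372e-5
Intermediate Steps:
1/(-25711 - 1*28720) = 1/(-25711 - 28720) = 1/(-54431) = -1/54431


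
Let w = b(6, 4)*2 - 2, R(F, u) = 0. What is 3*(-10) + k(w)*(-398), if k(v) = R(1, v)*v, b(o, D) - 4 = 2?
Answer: -30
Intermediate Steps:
b(o, D) = 6 (b(o, D) = 4 + 2 = 6)
w = 10 (w = 6*2 - 2 = 12 - 2 = 10)
k(v) = 0 (k(v) = 0*v = 0)
3*(-10) + k(w)*(-398) = 3*(-10) + 0*(-398) = -30 + 0 = -30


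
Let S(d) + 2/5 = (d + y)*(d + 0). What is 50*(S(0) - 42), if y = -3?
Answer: -2120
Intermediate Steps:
S(d) = -⅖ + d*(-3 + d) (S(d) = -⅖ + (d - 3)*(d + 0) = -⅖ + (-3 + d)*d = -⅖ + d*(-3 + d))
50*(S(0) - 42) = 50*((-⅖ + 0² - 3*0) - 42) = 50*((-⅖ + 0 + 0) - 42) = 50*(-⅖ - 42) = 50*(-212/5) = -2120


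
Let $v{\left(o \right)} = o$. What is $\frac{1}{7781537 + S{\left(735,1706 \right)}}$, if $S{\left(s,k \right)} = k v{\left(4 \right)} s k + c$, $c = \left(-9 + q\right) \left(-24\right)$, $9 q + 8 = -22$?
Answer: $\frac{1}{8564463673} \approx 1.1676 \cdot 10^{-10}$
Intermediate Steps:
$q = - \frac{10}{3}$ ($q = - \frac{8}{9} + \frac{1}{9} \left(-22\right) = - \frac{8}{9} - \frac{22}{9} = - \frac{10}{3} \approx -3.3333$)
$c = 296$ ($c = \left(-9 - \frac{10}{3}\right) \left(-24\right) = \left(- \frac{37}{3}\right) \left(-24\right) = 296$)
$S{\left(s,k \right)} = 296 + 4 s k^{2}$ ($S{\left(s,k \right)} = k 4 s k + 296 = 4 k s k + 296 = 4 s k^{2} + 296 = 296 + 4 s k^{2}$)
$\frac{1}{7781537 + S{\left(735,1706 \right)}} = \frac{1}{7781537 + \left(296 + 4 \cdot 735 \cdot 1706^{2}\right)} = \frac{1}{7781537 + \left(296 + 4 \cdot 735 \cdot 2910436\right)} = \frac{1}{7781537 + \left(296 + 8556681840\right)} = \frac{1}{7781537 + 8556682136} = \frac{1}{8564463673}$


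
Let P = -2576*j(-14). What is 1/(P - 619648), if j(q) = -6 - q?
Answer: -1/640256 ≈ -1.5619e-6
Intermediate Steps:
P = -20608 (P = -2576*(-6 - 1*(-14)) = -2576*(-6 + 14) = -2576*8 = -20608)
1/(P - 619648) = 1/(-20608 - 619648) = 1/(-640256) = -1/640256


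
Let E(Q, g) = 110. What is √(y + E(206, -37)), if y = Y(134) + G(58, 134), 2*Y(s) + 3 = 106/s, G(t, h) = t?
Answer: √749194/67 ≈ 12.919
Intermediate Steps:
Y(s) = -3/2 + 53/s (Y(s) = -3/2 + (106/s)/2 = -3/2 + 53/s)
y = 3812/67 (y = (-3/2 + 53/134) + 58 = -74/67 + 58 = 3812/67 ≈ 56.896)
√(y + E(206, -37)) = √(3812/67 + 110) = √(11182/67) = √749194/67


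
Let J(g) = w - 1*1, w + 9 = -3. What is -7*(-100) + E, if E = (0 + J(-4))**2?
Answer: 869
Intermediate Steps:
w = -12 (w = -9 - 3 = -12)
J(g) = -13 (J(g) = -12 - 1*1 = -12 - 1 = -13)
E = 169 (E = (0 - 13)**2 = (-13)**2 = 169)
-7*(-100) + E = -7*(-100) + 169 = 700 + 169 = 869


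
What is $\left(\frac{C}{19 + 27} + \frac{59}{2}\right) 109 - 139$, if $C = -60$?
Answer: $\frac{134979}{46} \approx 2934.3$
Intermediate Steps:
$\left(\frac{C}{19 + 27} + \frac{59}{2}\right) 109 - 139 = \left(- \frac{60}{19 + 27} + \frac{59}{2}\right) 109 - 139 = \left(- \frac{60}{46} + 59 \cdot \frac{1}{2}\right) 109 - 139 = \left(\left(-60\right) \frac{1}{46} + \frac{59}{2}\right) 109 - 139 = \left(- \frac{30}{23} + \frac{59}{2}\right) 109 - 139 = \frac{1297}{46} \cdot 109 - 139 = \frac{141373}{46} - 139 = \frac{134979}{46}$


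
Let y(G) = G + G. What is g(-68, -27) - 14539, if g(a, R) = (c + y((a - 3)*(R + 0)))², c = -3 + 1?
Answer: 14669685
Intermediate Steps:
c = -2
y(G) = 2*G
g(a, R) = (-2 + 2*R*(-3 + a))² (g(a, R) = (-2 + 2*((a - 3)*(R + 0)))² = (-2 + 2*((-3 + a)*R))² = (-2 + 2*(R*(-3 + a)))² = (-2 + 2*R*(-3 + a))²)
g(-68, -27) - 14539 = 4*(-1 - 27*(-3 - 68))² - 14539 = 4*(-1 - 27*(-71))² - 14539 = 4*(-1 + 1917)² - 14539 = 4*1916² - 14539 = 4*3671056 - 14539 = 14684224 - 14539 = 14669685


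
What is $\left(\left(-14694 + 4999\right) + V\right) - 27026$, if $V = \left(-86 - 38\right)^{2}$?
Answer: $-21345$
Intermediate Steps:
$V = 15376$ ($V = \left(-124\right)^{2} = 15376$)
$\left(\left(-14694 + 4999\right) + V\right) - 27026 = \left(\left(-14694 + 4999\right) + 15376\right) - 27026 = \left(-9695 + 15376\right) - 27026 = 5681 - 27026 = -21345$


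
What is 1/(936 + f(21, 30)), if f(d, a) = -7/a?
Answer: 30/28073 ≈ 0.0010686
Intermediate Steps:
1/(936 + f(21, 30)) = 1/(936 - 7/30) = 1/(28073/30) = 30/28073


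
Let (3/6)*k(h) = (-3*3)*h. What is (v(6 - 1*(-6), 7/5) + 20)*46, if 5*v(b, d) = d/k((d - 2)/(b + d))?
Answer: 631787/675 ≈ 935.98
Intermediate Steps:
k(h) = -18*h (k(h) = 2*((-3*3)*h) = 2*(-9*h) = -18*h)
v(b, d) = -d*(b + d)/(90*(-2 + d)) (v(b, d) = (d/((-18*(d - 2)/(b + d))))/5 = (d/((-18*(-2 + d)/(b + d))))/5 = (d*(-(b + d)/(18*(-2 + d))))/5 = (-d*(b + d)/(18*(-2 + d)))/5 = -d*(b + d)/(90*(-2 + d)))
(v(6 - 1*(-6), 7/5) + 20)*46 = ((7/5)*((6 - 1*(-6)) + 7/5)/(90*(2 - 7/5)) + 20)*46 = ((7*(1/5))*((6 + 6) + 7*(1/5))/(90*(2 - 7/5)) + 20)*46 = ((1/90)*(7/5)*(12 + 7/5)/(2 - 1*7/5) + 20)*46 = ((1/90)*(7/5)*(67/5)/(2 - 7/5) + 20)*46 = ((1/90)*(7/5)*(67/5)/(3/5) + 20)*46 = ((1/90)*(7/5)*(5/3)*(67/5) + 20)*46 = (469/1350 + 20)*46 = (27469/1350)*46 = 631787/675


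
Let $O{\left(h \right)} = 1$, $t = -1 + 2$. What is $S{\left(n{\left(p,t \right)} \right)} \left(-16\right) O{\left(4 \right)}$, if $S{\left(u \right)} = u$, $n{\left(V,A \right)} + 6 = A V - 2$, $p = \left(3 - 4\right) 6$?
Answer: $224$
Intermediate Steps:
$t = 1$
$p = -6$ ($p = \left(-1\right) 6 = -6$)
$n{\left(V,A \right)} = -8 + A V$ ($n{\left(V,A \right)} = -6 + \left(A V - 2\right) = -6 + \left(-2 + A V\right) = -8 + A V$)
$S{\left(n{\left(p,t \right)} \right)} \left(-16\right) O{\left(4 \right)} = \left(-8 + 1 \left(-6\right)\right) \left(-16\right) 1 = \left(-8 - 6\right) \left(-16\right) 1 = \left(-14\right) \left(-16\right) 1 = 224 \cdot 1 = 224$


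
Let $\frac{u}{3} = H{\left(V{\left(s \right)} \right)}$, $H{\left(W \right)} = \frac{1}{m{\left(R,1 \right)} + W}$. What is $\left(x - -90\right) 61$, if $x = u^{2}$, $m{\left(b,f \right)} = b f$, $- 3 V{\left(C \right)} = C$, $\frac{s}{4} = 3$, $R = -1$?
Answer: $\frac{137799}{25} \approx 5512.0$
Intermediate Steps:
$s = 12$ ($s = 4 \cdot 3 = 12$)
$V{\left(C \right)} = - \frac{C}{3}$
$H{\left(W \right)} = \frac{1}{-1 + W}$ ($H{\left(W \right)} = \frac{1}{\left(-1\right) 1 + W} = \frac{1}{-1 + W}$)
$u = - \frac{3}{5}$ ($u = \frac{3}{-1 - 4} = \frac{3}{-5} = 3 \left(- \frac{1}{5}\right) = - \frac{3}{5} \approx -0.6$)
$x = \frac{9}{25}$ ($x = \left(- \frac{3}{5}\right)^{2} = \frac{9}{25} \approx 0.36$)
$\left(x - -90\right) 61 = \left(\frac{9}{25} - -90\right) 61 = \left(\frac{9}{25} + 90\right) 61 = \frac{2259}{25} \cdot 61 = \frac{137799}{25}$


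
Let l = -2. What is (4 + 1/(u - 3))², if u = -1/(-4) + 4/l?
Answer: 5184/361 ≈ 14.360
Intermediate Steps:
u = -7/4 (u = -1/(-4) + 4/(-2) = -1*(-¼) + 4*(-½) = ¼ - 2 = -7/4 ≈ -1.7500)
(4 + 1/(u - 3))² = (4 + 1/(-7/4 - 3))² = (4 + 1/(-19/4))² = (4 - 4/19)² = (72/19)² = 5184/361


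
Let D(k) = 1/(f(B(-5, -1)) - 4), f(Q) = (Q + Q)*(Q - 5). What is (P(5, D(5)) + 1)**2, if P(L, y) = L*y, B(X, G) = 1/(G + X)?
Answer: 2401/1681 ≈ 1.4283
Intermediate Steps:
f(Q) = 2*Q*(-5 + Q) (f(Q) = (2*Q)*(-5 + Q) = 2*Q*(-5 + Q))
D(k) = -18/41 (D(k) = 1/(2*(-5 + 1/(-1 - 5))/(-1 - 5) - 4) = 1/(2*(-5 + 1/(-6))/(-6) - 4) = 1/(2*(-1/6)*(-5 - 1/6) - 4) = 1/(2*(-1/6)*(-31/6) - 4) = 1/(31/18 - 4) = 1/(-41/18) = -18/41)
(P(5, D(5)) + 1)**2 = (5*(-18/41) + 1)**2 = (-90/41 + 1)**2 = (-49/41)**2 = 2401/1681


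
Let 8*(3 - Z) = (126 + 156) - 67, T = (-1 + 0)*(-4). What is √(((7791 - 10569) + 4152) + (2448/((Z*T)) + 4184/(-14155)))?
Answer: √9853697331941830/2703605 ≈ 36.716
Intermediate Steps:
T = 4 (T = -1*(-4) = 4)
Z = -191/8 (Z = 3 - ((126 + 156) - 67)/8 = 3 - (282 - 67)/8 = 3 - ⅛*215 = 3 - 215/8 = -191/8 ≈ -23.875)
√(((7791 - 10569) + 4152) + (2448/((Z*T)) + 4184/(-14155))) = √(((7791 - 10569) + 4152) + (2448/((-191/8*4)) + 4184/(-14155))) = √((-2778 + 4152) + (2448/(-191/2) + 4184*(-1/14155))) = √(1374 + (2448*(-2/191) - 4184/14155)) = √(1374 + (-4896/191 - 4184/14155)) = √(1374 - 70102024/2703605) = √(3644651246/2703605) = √9853697331941830/2703605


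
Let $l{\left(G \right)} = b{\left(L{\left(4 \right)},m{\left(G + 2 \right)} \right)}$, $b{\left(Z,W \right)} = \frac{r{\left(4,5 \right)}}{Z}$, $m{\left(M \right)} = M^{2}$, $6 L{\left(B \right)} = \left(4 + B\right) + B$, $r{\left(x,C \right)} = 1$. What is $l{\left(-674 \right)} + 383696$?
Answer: $\frac{767393}{2} \approx 3.837 \cdot 10^{5}$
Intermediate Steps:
$L{\left(B \right)} = \frac{2}{3} + \frac{B}{3}$ ($L{\left(B \right)} = \frac{\left(4 + B\right) + B}{6} = \frac{4 + 2 B}{6} = \frac{2}{3} + \frac{B}{3}$)
$b{\left(Z,W \right)} = \frac{1}{Z}$ ($b{\left(Z,W \right)} = 1 \frac{1}{Z} = \frac{1}{Z}$)
$l{\left(G \right)} = \frac{1}{2}$ ($l{\left(G \right)} = \frac{1}{\frac{2}{3} + \frac{1}{3} \cdot 4} = \frac{1}{\frac{2}{3} + \frac{4}{3}} = \frac{1}{2}$)
$l{\left(-674 \right)} + 383696 = \frac{1}{2} + 383696 = \frac{767393}{2}$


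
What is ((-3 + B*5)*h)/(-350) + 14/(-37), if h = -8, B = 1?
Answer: -2154/6475 ≈ -0.33266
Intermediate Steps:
((-3 + B*5)*h)/(-350) + 14/(-37) = ((-3 + 1*5)*(-8))/(-350) + 14/(-37) = ((-3 + 5)*(-8))*(-1/350) + 14*(-1/37) = (2*(-8))*(-1/350) - 14/37 = -16*(-1/350) - 14/37 = 8/175 - 14/37 = -2154/6475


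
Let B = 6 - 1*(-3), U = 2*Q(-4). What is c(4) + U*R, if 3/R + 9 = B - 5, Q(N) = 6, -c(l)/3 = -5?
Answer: 39/5 ≈ 7.8000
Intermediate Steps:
c(l) = 15 (c(l) = -3*(-5) = 15)
U = 12 (U = 2*6 = 12)
B = 9 (B = 6 + 3 = 9)
R = -⅗ (R = 3/(-9 + (9 - 5)) = 3/(-9 + 4) = 3/(-5) = 3*(-⅕) = -⅗ ≈ -0.60000)
c(4) + U*R = 15 + 12*(-⅗) = 15 - 36/5 = 39/5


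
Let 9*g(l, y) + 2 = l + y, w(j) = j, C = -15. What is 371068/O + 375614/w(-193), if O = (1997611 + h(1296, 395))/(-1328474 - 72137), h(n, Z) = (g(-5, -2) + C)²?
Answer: -101056757867102/385588331 ≈ -2.6208e+5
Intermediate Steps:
g(l, y) = -2/9 + l/9 + y/9 (g(l, y) = -2/9 + (l + y)/9 = -2/9 + (l/9 + y/9) = -2/9 + l/9 + y/9)
h(n, Z) = 256 (h(n, Z) = ((-2/9 + (⅑)*(-5) + (⅑)*(-2)) - 15)² = ((-2/9 - 5/9 - 2/9) - 15)² = (-1 - 15)² = (-16)² = 256)
O = -1997867/1400611 (O = (1997611 + 256)/(-1328474 - 72137) = 1997867/(-1400611) = 1997867*(-1/1400611) = -1997867/1400611 ≈ -1.4264)
371068/O + 375614/w(-193) = 371068/(-1997867/1400611) + 375614/(-193) = 371068*(-1400611/1997867) + 375614*(-1/193) = -519721922548/1997867 - 375614/193 = -101056757867102/385588331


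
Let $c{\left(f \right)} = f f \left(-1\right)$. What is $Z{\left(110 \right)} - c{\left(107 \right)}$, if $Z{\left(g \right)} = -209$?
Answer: $11240$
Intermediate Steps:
$c{\left(f \right)} = - f^{2}$ ($c{\left(f \right)} = f^{2} \left(-1\right) = - f^{2}$)
$Z{\left(110 \right)} - c{\left(107 \right)} = -209 - - 107^{2} = -209 - \left(-1\right) 11449 = -209 - -11449 = -209 + 11449 = 11240$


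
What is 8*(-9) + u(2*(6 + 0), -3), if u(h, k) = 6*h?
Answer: 0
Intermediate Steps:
8*(-9) + u(2*(6 + 0), -3) = 8*(-9) + 6*(2*(6 + 0)) = -72 + 6*(2*6) = -72 + 6*12 = -72 + 72 = 0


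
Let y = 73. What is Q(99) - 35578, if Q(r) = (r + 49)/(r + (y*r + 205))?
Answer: -267937770/7531 ≈ -35578.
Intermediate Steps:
Q(r) = (49 + r)/(205 + 74*r) (Q(r) = (r + 49)/(r + (73*r + 205)) = (49 + r)/(r + (205 + 73*r)) = (49 + r)/(205 + 74*r))
Q(99) - 35578 = (49 + 99)/(205 + 74*99) - 35578 = 148/(205 + 7326) - 35578 = 148/7531 - 35578 = -267937770/7531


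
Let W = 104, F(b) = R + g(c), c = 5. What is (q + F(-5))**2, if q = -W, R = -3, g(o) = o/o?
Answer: 11236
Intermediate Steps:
g(o) = 1
F(b) = -2 (F(b) = -3 + 1 = -2)
q = -104 (q = -1*104 = -104)
(q + F(-5))**2 = (-104 - 2)**2 = (-106)**2 = 11236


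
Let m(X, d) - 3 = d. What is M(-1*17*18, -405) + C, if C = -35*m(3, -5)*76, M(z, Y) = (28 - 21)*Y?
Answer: 2485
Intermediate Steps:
m(X, d) = 3 + d
M(z, Y) = 7*Y
C = 5320 (C = -35*(3 - 5)*76 = -35*(-2)*76 = 70*76 = 5320)
M(-1*17*18, -405) + C = 7*(-405) + 5320 = -2835 + 5320 = 2485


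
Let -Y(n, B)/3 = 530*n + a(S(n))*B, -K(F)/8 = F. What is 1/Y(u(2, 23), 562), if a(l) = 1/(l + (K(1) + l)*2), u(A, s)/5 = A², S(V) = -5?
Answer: -31/984114 ≈ -3.1500e-5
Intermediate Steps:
K(F) = -8*F
u(A, s) = 5*A²
a(l) = 1/(-16 + 3*l) (a(l) = 1/(l + (-8*1 + l)*2) = 1/(l + (-8 + l)*2) = 1/(l + (-16 + 2*l)) = 1/(-16 + 3*l))
Y(n, B) = -1590*n + 3*B/31 (Y(n, B) = -3*(530*n + B/(-16 + 3*(-5))) = -3*(530*n + B/(-16 - 15)) = -3*(530*n + B/(-31)) = -3*(530*n - B/31) = -1590*n + 3*B/31)
1/Y(u(2, 23), 562) = 1/(-7950*2² + (3/31)*562) = 1/(-7950*4 + 1686/31) = 1/(-1590*20 + 1686/31) = 1/(-31800 + 1686/31) = 1/(-984114/31) = -31/984114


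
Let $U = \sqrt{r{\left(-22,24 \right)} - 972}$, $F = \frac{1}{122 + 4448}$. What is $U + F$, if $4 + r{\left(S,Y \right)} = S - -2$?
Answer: $\frac{1}{4570} + 2 i \sqrt{249} \approx 0.00021882 + 31.559 i$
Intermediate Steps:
$r{\left(S,Y \right)} = -2 + S$ ($r{\left(S,Y \right)} = -4 + \left(S - -2\right) = -4 + \left(S + 2\right) = -4 + \left(2 + S\right) = -2 + S$)
$F = \frac{1}{4570} \approx 0.00021882$
$U = 2 i \sqrt{249}$ ($U = \sqrt{\left(-2 - 22\right) - 972} = \sqrt{-24 - 972} = \sqrt{-996} = 2 i \sqrt{249} \approx 31.559 i$)
$U + F = 2 i \sqrt{249} + \frac{1}{4570} = \frac{1}{4570} + 2 i \sqrt{249}$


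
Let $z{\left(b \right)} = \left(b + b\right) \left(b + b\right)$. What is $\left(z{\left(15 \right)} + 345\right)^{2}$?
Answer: $1550025$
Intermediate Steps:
$z{\left(b \right)} = 4 b^{2}$ ($z{\left(b \right)} = 2 b 2 b = 4 b^{2}$)
$\left(z{\left(15 \right)} + 345\right)^{2} = \left(4 \cdot 15^{2} + 345\right)^{2} = \left(4 \cdot 225 + 345\right)^{2} = \left(900 + 345\right)^{2} = 1245^{2} = 1550025$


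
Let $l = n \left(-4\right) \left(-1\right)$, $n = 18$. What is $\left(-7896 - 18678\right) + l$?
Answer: $-26502$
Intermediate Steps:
$l = 72$ ($l = 18 \left(-4\right) \left(-1\right) = \left(-72\right) \left(-1\right) = 72$)
$\left(-7896 - 18678\right) + l = \left(-7896 - 18678\right) + 72 = -26574 + 72 = -26502$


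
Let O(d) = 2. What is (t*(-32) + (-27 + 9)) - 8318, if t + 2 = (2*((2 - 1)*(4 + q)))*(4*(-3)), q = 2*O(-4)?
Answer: -2128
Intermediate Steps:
q = 4 (q = 2*2 = 4)
t = -194 (t = -2 + (2*((2 - 1)*(4 + 4)))*(4*(-3)) = -2 + (2*(1*8))*(-12) = -2 + (2*8)*(-12) = -2 + 16*(-12) = -2 - 192 = -194)
(t*(-32) + (-27 + 9)) - 8318 = (-194*(-32) + (-27 + 9)) - 8318 = (6208 - 18) - 8318 = 6190 - 8318 = -2128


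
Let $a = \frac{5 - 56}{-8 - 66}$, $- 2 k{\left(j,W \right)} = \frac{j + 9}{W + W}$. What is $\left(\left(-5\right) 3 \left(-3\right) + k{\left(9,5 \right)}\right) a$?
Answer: $\frac{22491}{740} \approx 30.393$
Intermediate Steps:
$k{\left(j,W \right)} = - \frac{9 + j}{4 W}$ ($k{\left(j,W \right)} = - \frac{\left(j + 9\right) \frac{1}{W + W}}{2} = - \frac{\left(9 + j\right) \frac{1}{2 W}}{2} = - \frac{\frac{1}{2} \frac{1}{W} \left(9 + j\right)}{2} = - \frac{9 + j}{4 W}$)
$a = \frac{51}{74}$ ($a = - \frac{51}{-74} = \left(-51\right) \left(- \frac{1}{74}\right) = \frac{51}{74} \approx 0.68919$)
$\left(\left(-5\right) 3 \left(-3\right) + k{\left(9,5 \right)}\right) a = \left(\left(-5\right) 3 \left(-3\right) + \frac{-9 - 9}{4 \cdot 5}\right) \frac{51}{74} = \left(\left(-15\right) \left(-3\right) + \frac{1}{4} \cdot \frac{1}{5} \left(-9 - 9\right)\right) \frac{51}{74} = \left(45 + \frac{1}{4} \cdot \frac{1}{5} \left(-18\right)\right) \frac{51}{74} = \left(45 - \frac{9}{10}\right) \frac{51}{74} = \frac{441}{10} \cdot \frac{51}{74} = \frac{22491}{740}$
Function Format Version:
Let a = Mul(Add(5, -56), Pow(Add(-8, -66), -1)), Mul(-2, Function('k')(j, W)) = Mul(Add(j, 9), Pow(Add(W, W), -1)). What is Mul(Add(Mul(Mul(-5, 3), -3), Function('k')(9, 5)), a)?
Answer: Rational(22491, 740) ≈ 30.393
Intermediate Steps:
Function('k')(j, W) = Mul(Rational(-1, 4), Pow(W, -1), Add(9, j)) (Function('k')(j, W) = Mul(Rational(-1, 2), Mul(Add(j, 9), Pow(Add(W, W), -1))) = Mul(Rational(-1, 2), Mul(Add(9, j), Pow(Mul(2, W), -1))) = Mul(Rational(-1, 2), Mul(Add(9, j), Mul(Rational(1, 2), Pow(W, -1)))) = Mul(Rational(-1, 2), Mul(Rational(1, 2), Pow(W, -1), Add(9, j))) = Mul(Rational(-1, 4), Pow(W, -1), Add(9, j)))
a = Rational(51, 74) (a = Mul(-51, Pow(-74, -1)) = Mul(-51, Rational(-1, 74)) = Rational(51, 74) ≈ 0.68919)
Mul(Add(Mul(Mul(-5, 3), -3), Function('k')(9, 5)), a) = Mul(Add(Mul(Mul(-5, 3), -3), Mul(Rational(1, 4), Pow(5, -1), Add(-9, Mul(-1, 9)))), Rational(51, 74)) = Mul(Add(Mul(-15, -3), Mul(Rational(1, 4), Rational(1, 5), Add(-9, -9))), Rational(51, 74)) = Mul(Add(45, Mul(Rational(1, 4), Rational(1, 5), -18)), Rational(51, 74)) = Mul(Add(45, Rational(-9, 10)), Rational(51, 74)) = Mul(Rational(441, 10), Rational(51, 74)) = Rational(22491, 740)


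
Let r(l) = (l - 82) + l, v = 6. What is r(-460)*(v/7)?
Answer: -6012/7 ≈ -858.86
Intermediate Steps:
r(l) = -82 + 2*l (r(l) = (-82 + l) + l = -82 + 2*l)
r(-460)*(v/7) = (-82 + 2*(-460))*(6/7) = (-82 - 920)*(6*(⅐)) = -1002*6/7 = -6012/7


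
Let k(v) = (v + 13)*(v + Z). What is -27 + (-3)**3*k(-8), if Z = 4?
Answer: 513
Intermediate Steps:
k(v) = (4 + v)*(13 + v) (k(v) = (v + 13)*(v + 4) = (13 + v)*(4 + v) = (4 + v)*(13 + v))
-27 + (-3)**3*k(-8) = -27 + (-3)**3*(52 + (-8)**2 + 17*(-8)) = -27 - 27*(52 + 64 - 136) = -27 - 27*(-20) = -27 + 540 = 513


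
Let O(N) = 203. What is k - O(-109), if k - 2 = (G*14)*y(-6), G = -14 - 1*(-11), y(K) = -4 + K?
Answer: 219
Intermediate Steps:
G = -3 (G = -14 + 11 = -3)
k = 422 (k = 2 + (-3*14)*(-4 - 6) = 2 - 42*(-10) = 2 + 420 = 422)
k - O(-109) = 422 - 1*203 = 422 - 203 = 219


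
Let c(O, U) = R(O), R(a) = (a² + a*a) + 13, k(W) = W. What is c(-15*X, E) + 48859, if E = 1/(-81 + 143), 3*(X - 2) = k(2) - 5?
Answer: 49322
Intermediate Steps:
R(a) = 13 + 2*a² (R(a) = (a² + a²) + 13 = 2*a² + 13 = 13 + 2*a²)
X = 1 (X = 2 + (2 - 5)/3 = 2 + (⅓)*(-3) = 2 - 1 = 1)
E = 1/62 ≈ 0.016129
c(O, U) = 13 + 2*O²
c(-15*X, E) + 48859 = (13 + 2*(-15*1)²) + 48859 = (13 + 2*(-15)²) + 48859 = (13 + 2*225) + 48859 = (13 + 450) + 48859 = 463 + 48859 = 49322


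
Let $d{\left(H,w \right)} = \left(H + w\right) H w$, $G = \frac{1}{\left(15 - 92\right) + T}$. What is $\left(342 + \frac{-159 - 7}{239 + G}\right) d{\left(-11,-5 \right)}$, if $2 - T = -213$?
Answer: $- \frac{9906404640}{32983} \approx -3.0035 \cdot 10^{5}$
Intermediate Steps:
$T = 215$ ($T = 2 - -213 = 2 + 213 = 215$)
$G = \frac{1}{138}$ ($G = \frac{1}{\left(15 - 92\right) + 215} = \frac{1}{-77 + 215} = \frac{1}{138} \approx 0.0072464$)
$d{\left(H,w \right)} = H w \left(H + w\right)$
$\left(342 + \frac{-159 - 7}{239 + G}\right) d{\left(-11,-5 \right)} = \left(342 + \frac{-159 - 7}{239 + \frac{1}{138}}\right) \left(\left(-11\right) \left(-5\right) \left(-11 - 5\right)\right) = \left(342 - \frac{166}{\frac{32983}{138}}\right) \left(\left(-11\right) \left(-5\right) \left(-16\right)\right) = \left(342 - \frac{22908}{32983}\right) \left(-880\right) = \frac{11257278}{32983} \left(-880\right) = - \frac{9906404640}{32983}$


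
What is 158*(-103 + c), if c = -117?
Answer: -34760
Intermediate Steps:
158*(-103 + c) = 158*(-103 - 117) = 158*(-220) = -34760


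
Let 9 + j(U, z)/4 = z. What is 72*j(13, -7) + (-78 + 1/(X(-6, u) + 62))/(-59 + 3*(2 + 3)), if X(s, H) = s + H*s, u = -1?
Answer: -12565789/2728 ≈ -4606.2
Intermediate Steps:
j(U, z) = -36 + 4*z
72*j(13, -7) + (-78 + 1/(X(-6, u) + 62))/(-59 + 3*(2 + 3)) = 72*(-36 + 4*(-7)) + (-78 + 1/(-6*(1 - 1) + 62))/(-59 + 3*(2 + 3)) = 72*(-36 - 28) + (-78 + 1/(-6*0 + 62))/(-59 + 3*5) = 72*(-64) + (-78 + 1/(0 + 62))/(-59 + 15) = -4608 + (-78 + 1/62)/(-44) = -4608 + (-78 + 1/62)*(-1/44) = -4608 - 4835/62*(-1/44) = -4608 + 4835/2728 = -12565789/2728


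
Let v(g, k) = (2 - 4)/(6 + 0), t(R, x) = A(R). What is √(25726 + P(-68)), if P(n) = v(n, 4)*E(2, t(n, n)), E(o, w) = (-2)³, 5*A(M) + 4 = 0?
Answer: √231558/3 ≈ 160.40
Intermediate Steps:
A(M) = -⅘ (A(M) = -⅘ + (⅕)*0 = -⅘ + 0 = -⅘)
t(R, x) = -⅘
E(o, w) = -8
v(g, k) = -⅓ (v(g, k) = -2/6 = -2*⅙ = -⅓)
P(n) = 8/3 (P(n) = -⅓*(-8) = 8/3)
√(25726 + P(-68)) = √(25726 + 8/3) = √(77186/3) = √231558/3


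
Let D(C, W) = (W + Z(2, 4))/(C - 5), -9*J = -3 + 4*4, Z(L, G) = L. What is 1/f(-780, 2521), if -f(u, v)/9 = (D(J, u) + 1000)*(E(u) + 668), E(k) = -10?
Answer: -29/192470922 ≈ -1.5067e-7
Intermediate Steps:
J = -13/9 (J = -(-3 + 4*4)/9 = -(-3 + 16)/9 = -⅑*13 = -13/9 ≈ -1.4444)
D(C, W) = (2 + W)/(-5 + C) (D(C, W) = (W + 2)/(C - 5) = (2 + W)/(-5 + C))
f(u, v) = -171684702/29 + 26649*u/29 (f(u, v) = -9*((2 + u)/(-5 - 13/9) + 1000)*(-10 + 668) = -9*((2 + u)/(-58/9) + 1000)*658 = -9*(-9*(2 + u)/58 + 1000)*658 = -9*((-9/29 - 9*u/58) + 1000)*658 = -9*(28991/29 - 9*u/58)*658 = -9*(19076078/29 - 2961*u/29) = -171684702/29 + 26649*u/29)
1/f(-780, 2521) = 1/(-171684702/29 + (26649/29)*(-780)) = 1/(-171684702/29 - 20786220/29) = 1/(-192470922/29) = -29/192470922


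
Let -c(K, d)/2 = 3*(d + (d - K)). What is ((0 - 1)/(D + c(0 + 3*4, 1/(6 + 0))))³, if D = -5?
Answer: -1/274625 ≈ -3.6413e-6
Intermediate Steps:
c(K, d) = -12*d + 6*K (c(K, d) = -6*(d + (d - K)) = -6*(-K + 2*d) = -2*(-3*K + 6*d) = -12*d + 6*K)
((0 - 1)/(D + c(0 + 3*4, 1/(6 + 0))))³ = ((0 - 1)/(-5 + (-12/(6 + 0) + 6*(0 + 3*4))))³ = (-1/(-5 + (-12/6 + 6*(0 + 12))))³ = (-1/(-5 + (-12*⅙ + 6*12)))³ = (-1/(-5 + (-2 + 72)))³ = (-1/(-5 + 70))³ = (-1/65)³ = -1/274625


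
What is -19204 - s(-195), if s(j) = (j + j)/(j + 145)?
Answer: -96059/5 ≈ -19212.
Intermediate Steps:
s(j) = 2*j/(145 + j) (s(j) = (2*j)/(145 + j) = 2*j/(145 + j))
-19204 - s(-195) = -19204 - 2*(-195)/(145 - 195) = -19204 - 2*(-195)/(-50) = -19204 - 2*(-195)*(-1)/50 = -19204 - 1*39/5 = -19204 - 39/5 = -96059/5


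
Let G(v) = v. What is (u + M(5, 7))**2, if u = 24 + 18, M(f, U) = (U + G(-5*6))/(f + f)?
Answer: 157609/100 ≈ 1576.1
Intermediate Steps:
M(f, U) = (-30 + U)/(2*f) (M(f, U) = (U - 5*6)/(f + f) = (U - 30)/((2*f)) = (-30 + U)*(1/(2*f)) = (-30 + U)/(2*f))
u = 42
(u + M(5, 7))**2 = (42 + (1/2)*(-30 + 7)/5)**2 = (42 + (1/2)*(1/5)*(-23))**2 = (42 - 23/10)**2 = (397/10)**2 = 157609/100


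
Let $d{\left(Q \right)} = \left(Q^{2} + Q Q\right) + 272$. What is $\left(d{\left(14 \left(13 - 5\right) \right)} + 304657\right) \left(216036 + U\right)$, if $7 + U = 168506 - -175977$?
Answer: $184978488704$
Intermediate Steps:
$d{\left(Q \right)} = 272 + 2 Q^{2}$ ($d{\left(Q \right)} = \left(Q^{2} + Q^{2}\right) + 272 = 2 Q^{2} + 272 = 272 + 2 Q^{2}$)
$U = 344476$ ($U = -7 + \left(168506 - -175977\right) = -7 + \left(168506 + 175977\right) = -7 + 344483 = 344476$)
$\left(d{\left(14 \left(13 - 5\right) \right)} + 304657\right) \left(216036 + U\right) = \left(\left(272 + 2 \left(14 \left(13 - 5\right)\right)^{2}\right) + 304657\right) \left(216036 + 344476\right) = \left(\left(272 + 2 \left(14 \cdot 8\right)^{2}\right) + 304657\right) 560512 = \left(\left(272 + 2 \cdot 112^{2}\right) + 304657\right) 560512 = \left(\left(272 + 2 \cdot 12544\right) + 304657\right) 560512 = \left(\left(272 + 25088\right) + 304657\right) 560512 = \left(25360 + 304657\right) 560512 = 330017 \cdot 560512 = 184978488704$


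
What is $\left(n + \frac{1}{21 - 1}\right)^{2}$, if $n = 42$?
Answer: $\frac{707281}{400} \approx 1768.2$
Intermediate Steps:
$\left(n + \frac{1}{21 - 1}\right)^{2} = \left(42 + \frac{1}{21 - 1}\right)^{2} = \left(42 + \frac{1}{20}\right)^{2} = \left(\frac{841}{20}\right)^{2} = \frac{707281}{400}$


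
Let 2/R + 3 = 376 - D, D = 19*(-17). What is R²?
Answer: 1/121104 ≈ 8.2574e-6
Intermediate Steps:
D = -323
R = 1/348 (R = 2/(-3 + (376 - 1*(-323))) = 2/(-3 + (376 + 323)) = 2/(-3 + 699) = 2/696 = 2*(1/696) = 1/348 ≈ 0.0028736)
R² = (1/348)² = 1/121104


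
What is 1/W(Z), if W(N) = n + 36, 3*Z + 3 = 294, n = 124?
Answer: 1/160 ≈ 0.0062500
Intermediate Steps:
Z = 97 (Z = -1 + (1/3)*294 = -1 + 98 = 97)
W(N) = 160 (W(N) = 124 + 36 = 160)
1/W(Z) = 1/160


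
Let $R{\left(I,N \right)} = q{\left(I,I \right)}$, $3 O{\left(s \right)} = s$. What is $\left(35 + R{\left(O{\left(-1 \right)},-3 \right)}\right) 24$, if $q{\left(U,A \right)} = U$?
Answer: $832$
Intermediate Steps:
$O{\left(s \right)} = \frac{s}{3}$
$R{\left(I,N \right)} = I$
$\left(35 + R{\left(O{\left(-1 \right)},-3 \right)}\right) 24 = \left(35 + \frac{1}{3} \left(-1\right)\right) 24 = \left(35 - \frac{1}{3}\right) 24 = \frac{104}{3} \cdot 24 = 832$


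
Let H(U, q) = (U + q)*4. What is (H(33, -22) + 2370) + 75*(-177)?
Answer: -10861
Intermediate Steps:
H(U, q) = 4*U + 4*q
(H(33, -22) + 2370) + 75*(-177) = ((4*33 + 4*(-22)) + 2370) + 75*(-177) = ((132 - 88) + 2370) - 13275 = (44 + 2370) - 13275 = 2414 - 13275 = -10861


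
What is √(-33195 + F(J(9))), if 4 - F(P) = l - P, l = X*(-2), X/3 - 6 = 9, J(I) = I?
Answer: 2*I*√8273 ≈ 181.91*I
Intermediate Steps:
X = 45 (X = 18 + 3*9 = 18 + 27 = 45)
l = -90 (l = 45*(-2) = -90)
F(P) = 94 + P (F(P) = 4 - (-90 - P) = 4 + (90 + P) = 94 + P)
√(-33195 + F(J(9))) = √(-33195 + (94 + 9)) = √(-33195 + 103) = √(-33092) = 2*I*√8273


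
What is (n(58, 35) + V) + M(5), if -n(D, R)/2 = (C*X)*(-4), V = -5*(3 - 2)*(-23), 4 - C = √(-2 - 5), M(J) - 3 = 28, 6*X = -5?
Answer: 358/3 + 20*I*√7/3 ≈ 119.33 + 17.638*I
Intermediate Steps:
X = -⅚ (X = (⅙)*(-5) = -⅚ ≈ -0.83333)
M(J) = 31 (M(J) = 3 + 28 = 31)
C = 4 - I*√7 (C = 4 - √(-2 - 5) = 4 - √(-7) = 4 - I*√7 ≈ 4.0 - 2.6458*I)
V = 115 (V = -5*1*(-23) = -5*(-23) = 115)
n(D, R) = -80/3 + 20*I*√7/3 (n(D, R) = -2*(4 - I*√7)*(-⅚)*(-4) = -2*(-10/3 + 5*I*√7/6)*(-4) = -2*(40/3 - 10*I*√7/3) = -80/3 + 20*I*√7/3)
(n(58, 35) + V) + M(5) = ((-80/3 + 20*I*√7/3) + 115) + 31 = (265/3 + 20*I*√7/3) + 31 = 358/3 + 20*I*√7/3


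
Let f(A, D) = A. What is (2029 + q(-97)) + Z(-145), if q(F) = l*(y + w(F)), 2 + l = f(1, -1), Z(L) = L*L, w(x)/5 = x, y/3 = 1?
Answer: 23536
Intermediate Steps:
y = 3 (y = 3*1 = 3)
w(x) = 5*x
Z(L) = L²
l = -1 (l = -2 + 1 = -1)
q(F) = -3 - 5*F (q(F) = -(3 + 5*F) = -3 - 5*F)
(2029 + q(-97)) + Z(-145) = (2029 + (-3 - 5*(-97))) + (-145)² = (2029 + (-3 + 485)) + 21025 = (2029 + 482) + 21025 = 2511 + 21025 = 23536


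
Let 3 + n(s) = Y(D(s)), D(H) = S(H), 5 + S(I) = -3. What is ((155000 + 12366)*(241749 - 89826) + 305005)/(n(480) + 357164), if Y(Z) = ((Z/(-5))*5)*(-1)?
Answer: 25427049823/357153 ≈ 71194.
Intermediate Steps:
S(I) = -8 (S(I) = -5 - 3 = -8)
D(H) = -8
Y(Z) = Z (Y(Z) = ((Z*(-⅕))*5)*(-1) = (-Z/5*5)*(-1) = -Z*(-1) = Z)
n(s) = -11 (n(s) = -3 - 8 = -11)
((155000 + 12366)*(241749 - 89826) + 305005)/(n(480) + 357164) = ((155000 + 12366)*(241749 - 89826) + 305005)/(-11 + 357164) = (167366*151923 + 305005)/357153 = (25426744818 + 305005)*(1/357153) = 25427049823*(1/357153) = 25427049823/357153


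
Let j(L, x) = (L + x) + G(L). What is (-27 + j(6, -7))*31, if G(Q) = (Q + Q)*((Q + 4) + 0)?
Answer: 2852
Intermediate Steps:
G(Q) = 2*Q*(4 + Q) (G(Q) = (2*Q)*((4 + Q) + 0) = (2*Q)*(4 + Q) = 2*Q*(4 + Q))
j(L, x) = L + x + 2*L*(4 + L) (j(L, x) = (L + x) + 2*L*(4 + L) = L + x + 2*L*(4 + L))
(-27 + j(6, -7))*31 = (-27 + (6 - 7 + 2*6*(4 + 6)))*31 = (-27 + (6 - 7 + 2*6*10))*31 = (-27 + (6 - 7 + 120))*31 = (-27 + 119)*31 = 92*31 = 2852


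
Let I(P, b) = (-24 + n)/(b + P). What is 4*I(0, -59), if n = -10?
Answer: 136/59 ≈ 2.3051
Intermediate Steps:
I(P, b) = -34/(P + b) (I(P, b) = (-24 - 10)/(b + P) = -34/(P + b))
4*I(0, -59) = 4*(-34/(0 - 59)) = 4*(-34/(-59)) = 4*(-34*(-1/59)) = 4*(34/59) = 136/59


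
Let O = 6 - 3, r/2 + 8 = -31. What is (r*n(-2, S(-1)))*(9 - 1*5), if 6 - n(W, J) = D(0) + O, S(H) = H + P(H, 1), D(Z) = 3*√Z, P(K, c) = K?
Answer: -936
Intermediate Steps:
r = -78 (r = -16 + 2*(-31) = -16 - 62 = -78)
O = 3
S(H) = 2*H (S(H) = H + H = 2*H)
n(W, J) = 3 (n(W, J) = 6 - (3*√0 + 3) = 6 - (3*0 + 3) = 6 - (0 + 3) = 6 - 1*3 = 6 - 3 = 3)
(r*n(-2, S(-1)))*(9 - 1*5) = (-78*3)*(9 - 1*5) = -234*(9 - 5) = -234*4 = -936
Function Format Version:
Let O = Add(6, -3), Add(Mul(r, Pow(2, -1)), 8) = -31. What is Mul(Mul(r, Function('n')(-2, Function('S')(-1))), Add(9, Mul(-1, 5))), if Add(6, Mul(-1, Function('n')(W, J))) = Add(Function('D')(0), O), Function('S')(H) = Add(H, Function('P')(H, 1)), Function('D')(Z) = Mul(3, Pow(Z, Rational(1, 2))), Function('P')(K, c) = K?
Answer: -936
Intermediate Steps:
r = -78 (r = Add(-16, Mul(2, -31)) = Add(-16, -62) = -78)
O = 3
Function('S')(H) = Mul(2, H) (Function('S')(H) = Add(H, H) = Mul(2, H))
Function('n')(W, J) = 3 (Function('n')(W, J) = Add(6, Mul(-1, Add(Mul(3, Pow(0, Rational(1, 2))), 3))) = Add(6, Mul(-1, Add(Mul(3, 0), 3))) = Add(6, Mul(-1, Add(0, 3))) = Add(6, Mul(-1, 3)) = Add(6, -3) = 3)
Mul(Mul(r, Function('n')(-2, Function('S')(-1))), Add(9, Mul(-1, 5))) = Mul(Mul(-78, 3), Add(9, Mul(-1, 5))) = Mul(-234, Add(9, -5)) = Mul(-234, 4) = -936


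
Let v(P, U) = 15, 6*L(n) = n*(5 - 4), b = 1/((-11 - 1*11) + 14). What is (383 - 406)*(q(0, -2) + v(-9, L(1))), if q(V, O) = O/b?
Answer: -713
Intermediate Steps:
b = -1/8 (b = 1/((-11 - 11) + 14) = 1/(-22 + 14) = 1/(-8) = -1/8 ≈ -0.12500)
q(V, O) = -8*O (q(V, O) = O/(-1/8) = O*(-8) = -8*O)
L(n) = n/6 (L(n) = (n*(5 - 4))/6 = (n*1)/6 = n/6)
(383 - 406)*(q(0, -2) + v(-9, L(1))) = (383 - 406)*(-8*(-2) + 15) = -23*(16 + 15) = -23*31 = -713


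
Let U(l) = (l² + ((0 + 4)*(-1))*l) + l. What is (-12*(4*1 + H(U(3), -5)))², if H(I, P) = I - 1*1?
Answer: 1296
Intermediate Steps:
U(l) = l² - 3*l (U(l) = (l² + (4*(-1))*l) + l = (l² - 4*l) + l = l² - 3*l)
H(I, P) = -1 + I (H(I, P) = I - 1 = -1 + I)
(-12*(4*1 + H(U(3), -5)))² = (-12*(4*1 + (-1 + 3*(-3 + 3))))² = (-12*(4 + (-1 + 3*0)))² = (-12*(4 + (-1 + 0)))² = (-12*(4 - 1))² = (-12*3)² = (-36)² = 1296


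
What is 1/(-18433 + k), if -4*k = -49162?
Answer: -2/12285 ≈ -0.00016280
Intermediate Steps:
k = 24581/2 (k = -¼*(-49162) = 24581/2 ≈ 12291.)
1/(-18433 + k) = 1/(-18433 + 24581/2) = 1/(-12285/2) = -2/12285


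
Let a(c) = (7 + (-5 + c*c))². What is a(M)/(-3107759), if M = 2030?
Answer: -16981833293604/3107759 ≈ -5.4643e+6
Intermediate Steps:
a(c) = (2 + c²)² (a(c) = (7 + (-5 + c²))² = (2 + c²)²)
a(M)/(-3107759) = (2 + 2030²)²/(-3107759) = (2 + 4120900)²*(-1/3107759) = 4120902²*(-1/3107759) = 16981833293604*(-1/3107759) = -16981833293604/3107759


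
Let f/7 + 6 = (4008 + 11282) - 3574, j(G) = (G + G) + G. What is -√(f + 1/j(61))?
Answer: -√2745093513/183 ≈ -286.30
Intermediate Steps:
j(G) = 3*G (j(G) = 2*G + G = 3*G)
f = 81970 (f = -42 + 7*((4008 + 11282) - 3574) = -42 + 7*(15290 - 3574) = -42 + 7*11716 = -42 + 82012 = 81970)
-√(f + 1/j(61)) = -√(81970 + 1/(3*61)) = -√(81970 + 1/183) = -√(15000511/183) = -√2745093513/183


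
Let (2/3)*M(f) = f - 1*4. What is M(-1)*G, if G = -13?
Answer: 195/2 ≈ 97.500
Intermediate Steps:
M(f) = -6 + 3*f/2 (M(f) = 3*(f - 1*4)/2 = 3*(f - 4)/2 = 3*(-4 + f)/2 = -6 + 3*f/2)
M(-1)*G = (-6 + (3/2)*(-1))*(-13) = (-6 - 3/2)*(-13) = -15/2*(-13) = 195/2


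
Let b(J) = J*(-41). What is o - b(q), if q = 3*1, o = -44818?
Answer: -44695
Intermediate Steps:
q = 3
b(J) = -41*J
o - b(q) = -44818 - (-41)*3 = -44818 - 1*(-123) = -44818 + 123 = -44695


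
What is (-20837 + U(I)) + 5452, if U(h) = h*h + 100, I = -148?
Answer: 6619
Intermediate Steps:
U(h) = 100 + h² (U(h) = h² + 100 = 100 + h²)
(-20837 + U(I)) + 5452 = (-20837 + (100 + (-148)²)) + 5452 = (-20837 + (100 + 21904)) + 5452 = (-20837 + 22004) + 5452 = 1167 + 5452 = 6619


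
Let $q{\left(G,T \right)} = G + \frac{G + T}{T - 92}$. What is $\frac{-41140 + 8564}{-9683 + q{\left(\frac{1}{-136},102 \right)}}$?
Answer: $\frac{44303360}{13155019} \approx 3.3678$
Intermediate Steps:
$q{\left(G,T \right)} = G + \frac{G + T}{-92 + T}$
$\frac{-41140 + 8564}{-9683 + q{\left(\frac{1}{-136},102 \right)}} = \frac{-41140 + 8564}{-9683 + \frac{102 - \frac{91}{-136} + \frac{1}{-136} \cdot 102}{-92 + 102}} = - \frac{32576}{-9683 + \frac{102 - - \frac{91}{136} - \frac{3}{4}}{10}} = - \frac{32576}{-9683 + \frac{102 + \frac{91}{136} - \frac{3}{4}}{10}} = - \frac{32576}{-9683 + \frac{1}{10} \cdot \frac{13861}{136}} = - \frac{32576}{-9683 + \frac{13861}{1360}} = - \frac{32576}{- \frac{13155019}{1360}} = \left(-32576\right) \left(- \frac{1360}{13155019}\right) = \frac{44303360}{13155019}$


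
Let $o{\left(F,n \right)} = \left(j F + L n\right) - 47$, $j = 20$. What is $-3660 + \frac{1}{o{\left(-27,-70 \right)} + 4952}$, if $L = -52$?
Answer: $- \frac{29298299}{8005} \approx -3660.0$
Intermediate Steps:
$o{\left(F,n \right)} = -47 - 52 n + 20 F$ ($o{\left(F,n \right)} = \left(20 F - 52 n\right) - 47 = \left(- 52 n + 20 F\right) - 47 = -47 - 52 n + 20 F$)
$-3660 + \frac{1}{o{\left(-27,-70 \right)} + 4952} = -3660 + \frac{1}{\left(-47 - -3640 + 20 \left(-27\right)\right) + 4952} = -3660 + \frac{1}{\left(-47 + 3640 - 540\right) + 4952} = -3660 + \frac{1}{3053 + 4952} = -3660 + \frac{1}{8005} = - \frac{29298299}{8005}$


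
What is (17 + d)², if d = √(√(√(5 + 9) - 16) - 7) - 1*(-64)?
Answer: (81 + √(-7 + √(-16 + √14)))² ≈ 6658.2 + 444.59*I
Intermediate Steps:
d = 64 + √(-7 + √(-16 + √14)) (d = √(√(√14 - 16) - 7) + 64 = √(√(-16 + √14) - 7) + 64 = √(-7 + √(-16 + √14)) + 64 = 64 + √(-7 + √(-16 + √14)) ≈ 64.643 + 2.7228*I)
(17 + d)² = (17 + (64 + √(-7 + √(-16 + √14))))² = (81 + √(-7 + √(-16 + √14)))²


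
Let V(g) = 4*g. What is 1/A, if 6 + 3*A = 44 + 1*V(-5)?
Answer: ⅙ ≈ 0.16667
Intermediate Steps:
A = 6 (A = -2 + (44 + 1*(4*(-5)))/3 = -2 + (44 + 1*(-20))/3 = -2 + (44 - 20)/3 = -2 + (⅓)*24 = -2 + 8 = 6)
1/A = 1/6 = ⅙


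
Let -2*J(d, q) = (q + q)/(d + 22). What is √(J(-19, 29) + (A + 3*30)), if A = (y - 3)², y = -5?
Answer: √1299/3 ≈ 12.014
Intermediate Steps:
J(d, q) = -q/(22 + d) (J(d, q) = -(q + q)/(2*(d + 22)) = -2*q/(2*(22 + d)) = -q/(22 + d))
A = 64 (A = (-5 - 3)² = (-8)² = 64)
√(J(-19, 29) + (A + 3*30)) = √(-1*29/(22 - 19) + (64 + 3*30)) = √(-1*29/3 + (64 + 90)) = √(-1*29*⅓ + 154) = √(-29/3 + 154) = √(433/3) = √1299/3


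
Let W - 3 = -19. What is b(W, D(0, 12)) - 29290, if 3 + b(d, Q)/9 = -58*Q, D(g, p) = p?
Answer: -35581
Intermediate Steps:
W = -16 (W = 3 - 19 = -16)
b(d, Q) = -27 - 522*Q (b(d, Q) = -27 + 9*(-58*Q) = -27 - 522*Q)
b(W, D(0, 12)) - 29290 = (-27 - 522*12) - 29290 = (-27 - 6264) - 29290 = -6291 - 29290 = -35581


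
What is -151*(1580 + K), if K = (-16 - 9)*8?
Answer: -208380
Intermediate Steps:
K = -200 (K = -25*8 = -200)
-151*(1580 + K) = -151*(1580 - 200) = -151*1380 = -208380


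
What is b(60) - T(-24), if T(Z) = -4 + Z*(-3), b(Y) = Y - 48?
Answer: -56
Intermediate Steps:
b(Y) = -48 + Y
T(Z) = -4 - 3*Z
b(60) - T(-24) = (-48 + 60) - (-4 - 3*(-24)) = 12 - (-4 + 72) = 12 - 1*68 = 12 - 68 = -56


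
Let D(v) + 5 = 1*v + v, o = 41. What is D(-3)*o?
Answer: -451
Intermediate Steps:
D(v) = -5 + 2*v (D(v) = -5 + (1*v + v) = -5 + (v + v) = -5 + 2*v)
D(-3)*o = (-5 + 2*(-3))*41 = (-5 - 6)*41 = -11*41 = -451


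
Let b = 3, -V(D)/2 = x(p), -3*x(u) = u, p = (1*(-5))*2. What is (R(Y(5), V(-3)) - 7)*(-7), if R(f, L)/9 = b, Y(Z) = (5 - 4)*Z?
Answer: -140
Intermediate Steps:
p = -10 (p = -5*2 = -10)
x(u) = -u/3
V(D) = -20/3 (V(D) = -(-2)*(-10)/3 = -2*10/3 = -20/3)
Y(Z) = Z (Y(Z) = 1*Z = Z)
R(f, L) = 27 (R(f, L) = 9*3 = 27)
(R(Y(5), V(-3)) - 7)*(-7) = (27 - 7)*(-7) = 20*(-7) = -140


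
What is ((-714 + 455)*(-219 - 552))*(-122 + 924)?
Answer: 160150578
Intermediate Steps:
((-714 + 455)*(-219 - 552))*(-122 + 924) = -259*(-771)*802 = 199689*802 = 160150578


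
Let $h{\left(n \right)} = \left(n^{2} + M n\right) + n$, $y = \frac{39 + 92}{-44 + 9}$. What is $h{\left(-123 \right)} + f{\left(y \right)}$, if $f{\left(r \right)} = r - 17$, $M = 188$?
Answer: $- \frac{284856}{35} \approx -8138.7$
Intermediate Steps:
$y = - \frac{131}{35}$ ($y = \frac{131}{-35} = 131 \left(- \frac{1}{35}\right) = - \frac{131}{35} \approx -3.7429$)
$h{\left(n \right)} = n^{2} + 189 n$ ($h{\left(n \right)} = \left(n^{2} + 188 n\right) + n = n^{2} + 189 n$)
$f{\left(r \right)} = -17 + r$
$h{\left(-123 \right)} + f{\left(y \right)} = - 123 \left(189 - 123\right) - \frac{726}{35} = \left(-123\right) 66 - \frac{726}{35} = -8118 - \frac{726}{35} = - \frac{284856}{35}$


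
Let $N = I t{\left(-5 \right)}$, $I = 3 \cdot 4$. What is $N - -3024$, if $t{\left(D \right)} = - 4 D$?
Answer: $3264$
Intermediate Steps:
$I = 12$
$N = 240$ ($N = 12 \left(\left(-4\right) \left(-5\right)\right) = 12 \cdot 20 = 240$)
$N - -3024 = 240 - -3024 = 240 + 3024 = 3264$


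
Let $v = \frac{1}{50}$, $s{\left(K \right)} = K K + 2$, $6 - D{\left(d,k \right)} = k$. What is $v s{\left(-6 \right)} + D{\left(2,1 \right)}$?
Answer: $\frac{144}{25} \approx 5.76$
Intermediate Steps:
$D{\left(d,k \right)} = 6 - k$
$s{\left(K \right)} = 2 + K^{2}$ ($s{\left(K \right)} = K^{2} + 2 = 2 + K^{2}$)
$v = \frac{1}{50} \approx 0.02$
$v s{\left(-6 \right)} + D{\left(2,1 \right)} = \frac{2 + \left(-6\right)^{2}}{50} + \left(6 - 1\right) = \frac{2 + 36}{50} + \left(6 - 1\right) = \frac{1}{50} \cdot 38 + 5 = \frac{19}{25} + 5 = \frac{144}{25}$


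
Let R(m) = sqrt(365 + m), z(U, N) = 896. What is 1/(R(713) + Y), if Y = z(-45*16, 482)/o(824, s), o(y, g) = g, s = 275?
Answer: -17600/5765781 + 75625*sqrt(22)/11531562 ≈ 0.027708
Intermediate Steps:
Y = 896/275 ≈ 3.2582
1/(R(713) + Y) = 1/(sqrt(365 + 713) + 896/275) = 1/(sqrt(1078) + 896/275) = 1/(7*sqrt(22) + 896/275) = 1/(896/275 + 7*sqrt(22))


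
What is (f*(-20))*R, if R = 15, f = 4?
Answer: -1200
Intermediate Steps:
(f*(-20))*R = (4*(-20))*15 = -80*15 = -1200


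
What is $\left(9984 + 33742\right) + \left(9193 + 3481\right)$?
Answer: $56400$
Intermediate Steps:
$\left(9984 + 33742\right) + \left(9193 + 3481\right) = 43726 + 12674 = 56400$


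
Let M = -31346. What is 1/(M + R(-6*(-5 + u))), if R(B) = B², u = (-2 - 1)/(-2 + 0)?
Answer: -1/30905 ≈ -3.2357e-5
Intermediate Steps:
u = 3/2 (u = -3/(-2) = -3*(-½) = 3/2 ≈ 1.5000)
1/(M + R(-6*(-5 + u))) = 1/(-31346 + (-6*(-5 + 3/2))²) = 1/(-31346 + (-6*(-7/2))²) = 1/(-31346 + 21²) = 1/(-31346 + 441) = 1/(-30905) = -1/30905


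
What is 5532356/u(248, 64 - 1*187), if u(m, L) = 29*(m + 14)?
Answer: 2766178/3799 ≈ 728.13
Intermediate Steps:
u(m, L) = 406 + 29*m (u(m, L) = 29*(14 + m) = 406 + 29*m)
5532356/u(248, 64 - 1*187) = 5532356/(406 + 29*248) = 5532356/(406 + 7192) = 5532356/7598 = 5532356*(1/7598) = 2766178/3799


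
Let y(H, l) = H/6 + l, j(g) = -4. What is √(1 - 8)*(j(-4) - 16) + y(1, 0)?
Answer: ⅙ - 20*I*√7 ≈ 0.16667 - 52.915*I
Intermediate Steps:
y(H, l) = l + H/6 (y(H, l) = H*(⅙) + l = H/6 + l = l + H/6)
√(1 - 8)*(j(-4) - 16) + y(1, 0) = √(1 - 8)*(-4 - 16) + (0 + (⅙)*1) = √(-7)*(-20) + (0 + ⅙) = (I*√7)*(-20) + ⅙ = -20*I*√7 + ⅙ = ⅙ - 20*I*√7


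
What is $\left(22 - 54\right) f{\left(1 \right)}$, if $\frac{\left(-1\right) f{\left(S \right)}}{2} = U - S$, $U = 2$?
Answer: $64$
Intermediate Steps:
$f{\left(S \right)} = -4 + 2 S$ ($f{\left(S \right)} = - 2 \left(2 - S\right) = -4 + 2 S$)
$\left(22 - 54\right) f{\left(1 \right)} = \left(22 - 54\right) \left(-4 + 2 \cdot 1\right) = - 32 \left(-4 + 2\right) = \left(-32\right) \left(-2\right) = 64$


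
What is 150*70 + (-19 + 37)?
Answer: 10518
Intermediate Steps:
150*70 + (-19 + 37) = 10500 + 18 = 10518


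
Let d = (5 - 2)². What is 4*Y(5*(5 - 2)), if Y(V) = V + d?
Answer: 96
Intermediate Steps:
d = 9 (d = 3² = 9)
Y(V) = 9 + V (Y(V) = V + 9 = 9 + V)
4*Y(5*(5 - 2)) = 4*(9 + 5*(5 - 2)) = 4*(9 + 5*3) = 4*(9 + 15) = 4*24 = 96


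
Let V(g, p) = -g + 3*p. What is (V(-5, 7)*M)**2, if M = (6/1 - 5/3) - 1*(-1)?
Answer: 173056/9 ≈ 19228.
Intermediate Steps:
M = 16/3 (M = (6*1 - 5*1/3) + 1 = (6 - 5/3) + 1 = 13/3 + 1 = 16/3 ≈ 5.3333)
(V(-5, 7)*M)**2 = ((-1*(-5) + 3*7)*(16/3))**2 = ((5 + 21)*(16/3))**2 = (26*(16/3))**2 = (416/3)**2 = 173056/9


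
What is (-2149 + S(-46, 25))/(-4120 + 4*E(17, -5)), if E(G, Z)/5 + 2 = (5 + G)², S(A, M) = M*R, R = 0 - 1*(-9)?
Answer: -481/1380 ≈ -0.34855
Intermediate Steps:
R = 9 (R = 0 + 9 = 9)
S(A, M) = 9*M (S(A, M) = M*9 = 9*M)
E(G, Z) = -10 + 5*(5 + G)²
(-2149 + S(-46, 25))/(-4120 + 4*E(17, -5)) = (-2149 + 9*25)/(-4120 + 4*(-10 + 5*(5 + 17)²)) = (-2149 + 225)/(-4120 + 4*(-10 + 5*22²)) = -1924/(-4120 + 4*(-10 + 5*484)) = -1924/(-4120 + 4*(-10 + 2420)) = -1924/(-4120 + 4*2410) = -1924/(-4120 + 9640) = -1924/5520 = -1924*1/5520 = -481/1380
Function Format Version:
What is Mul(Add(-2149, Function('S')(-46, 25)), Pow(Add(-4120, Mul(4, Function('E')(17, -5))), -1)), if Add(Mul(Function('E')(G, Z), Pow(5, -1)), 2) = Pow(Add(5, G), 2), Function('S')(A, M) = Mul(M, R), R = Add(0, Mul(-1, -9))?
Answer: Rational(-481, 1380) ≈ -0.34855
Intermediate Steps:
R = 9 (R = Add(0, 9) = 9)
Function('S')(A, M) = Mul(9, M) (Function('S')(A, M) = Mul(M, 9) = Mul(9, M))
Function('E')(G, Z) = Add(-10, Mul(5, Pow(Add(5, G), 2)))
Mul(Add(-2149, Function('S')(-46, 25)), Pow(Add(-4120, Mul(4, Function('E')(17, -5))), -1)) = Mul(Add(-2149, Mul(9, 25)), Pow(Add(-4120, Mul(4, Add(-10, Mul(5, Pow(Add(5, 17), 2))))), -1)) = Mul(Add(-2149, 225), Pow(Add(-4120, Mul(4, Add(-10, Mul(5, Pow(22, 2))))), -1)) = Mul(-1924, Pow(Add(-4120, Mul(4, Add(-10, Mul(5, 484)))), -1)) = Mul(-1924, Pow(Add(-4120, Mul(4, Add(-10, 2420))), -1)) = Mul(-1924, Pow(Add(-4120, Mul(4, 2410)), -1)) = Mul(-1924, Pow(Add(-4120, 9640), -1)) = Mul(-1924, Pow(5520, -1)) = Mul(-1924, Rational(1, 5520)) = Rational(-481, 1380)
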